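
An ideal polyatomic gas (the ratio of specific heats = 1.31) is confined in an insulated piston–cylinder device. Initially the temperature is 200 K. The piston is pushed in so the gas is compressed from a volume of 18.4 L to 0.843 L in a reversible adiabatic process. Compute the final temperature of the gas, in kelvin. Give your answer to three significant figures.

For a reversible adiabat TV^(γ−1) is constant, so T₂ = T₁ (V₁/V₂)^(γ−1).
T₂ = 200 × (18.4/0.843)^(0.31) = 520.1 K.

T₂ ≈ 520 K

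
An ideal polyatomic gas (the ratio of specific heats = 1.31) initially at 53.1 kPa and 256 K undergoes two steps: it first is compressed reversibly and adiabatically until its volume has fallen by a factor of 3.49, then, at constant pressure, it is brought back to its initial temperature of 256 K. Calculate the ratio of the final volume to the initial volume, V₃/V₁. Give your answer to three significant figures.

Adiabatic step: V₂/V₁ = 0.2865; T₂ = T₁·3.49^(0.31) = 377.2 K.
Isobaric step: V₃/V₂ = T₃/T₂ = 256/377.2.
V₃/V₁ = (V₂/V₁)(V₃/V₂) = 0.2865 × (256/377.2) = 0.1945.

V₃/V₁ ≈ 0.194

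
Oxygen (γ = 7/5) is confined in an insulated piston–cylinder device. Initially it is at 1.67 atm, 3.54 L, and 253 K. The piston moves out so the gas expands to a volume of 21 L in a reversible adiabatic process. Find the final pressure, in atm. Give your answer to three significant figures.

Since PV^γ is constant along a reversible adiabat, P₂ = P₁ (V₁/V₂)^γ.
P₂ = 1.67 × (3.54/21)^(7/5) = 0.1381 atm.

P₂ ≈ 0.138 atm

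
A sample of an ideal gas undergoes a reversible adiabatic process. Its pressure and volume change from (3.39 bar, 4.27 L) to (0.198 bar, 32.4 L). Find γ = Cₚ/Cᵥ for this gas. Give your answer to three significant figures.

PV^γ = const ⇒ γ = ln(P₂/P₁) / ln(V₁/V₂).
γ = ln(0.198/3.39) / ln(4.27/32.4) = 1.402.

γ ≈ 1.40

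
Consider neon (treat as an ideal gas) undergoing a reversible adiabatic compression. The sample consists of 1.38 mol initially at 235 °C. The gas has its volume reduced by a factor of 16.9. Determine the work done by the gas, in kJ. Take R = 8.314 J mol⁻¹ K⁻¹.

W ≈ -48.8 kJ

Adiabatic: T₁V₁^(γ−1) = T₂V₂^(γ−1) ⇒ T₂ = T₁ (V₁/V₂)^(γ−1).
γ = 5/3 for a monatomic ideal gas, so γ−1 = 2/3.
T₁ = 235 °C = 508.1 K.
T₂ = 508.1 × 16.9^(2/3) = 3346 K.
Q = 0, so ΔU = W_on_gas = nCᵥΔT with Cᵥ = R/(γ−1) = 12.47 J/(mol·K).
ΔU = 1.38 × 12.47 × (3346 − 508.1) = 48850 J.
Work done by the gas = −ΔU = -48850 J.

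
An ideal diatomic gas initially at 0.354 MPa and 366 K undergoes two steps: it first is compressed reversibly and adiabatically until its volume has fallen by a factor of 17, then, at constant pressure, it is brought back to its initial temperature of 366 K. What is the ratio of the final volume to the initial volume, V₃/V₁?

For a diatomic ideal gas γ = 7/5.
Adiabatic step: V₂/V₁ = 0.05882; T₂ = T₁·17^(2/5) = 1137 K.
Isobaric step: V₃/V₂ = T₃/T₂ = 366/1137.
V₃/V₁ = (V₂/V₁)(V₃/V₂) = 0.05882 × (366/1137) = 0.01894.

V₃/V₁ ≈ 0.0189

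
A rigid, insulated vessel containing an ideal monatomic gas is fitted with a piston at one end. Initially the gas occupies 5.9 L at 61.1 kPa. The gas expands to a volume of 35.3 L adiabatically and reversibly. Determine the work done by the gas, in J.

γ = 5/3 for a monatomic ideal gas.
P₂ = P₁(V₁/V₂)^γ = 61.1×(5.9/35.3)^(5/3) = 3.099 kPa.
For a reversible adiabat, W_by_gas = (P₁V₁ − P₂V₂)/(γ−1).
W_by = (61100×0.0059 − 3099×0.0353) / (2/3) = 376.7 J.

W ≈ 377 J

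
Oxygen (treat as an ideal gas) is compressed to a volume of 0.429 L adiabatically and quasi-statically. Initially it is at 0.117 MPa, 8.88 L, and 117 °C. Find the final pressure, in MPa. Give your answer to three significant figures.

P₂ ≈ 8.14 MPa

Since PV^γ is constant along a reversible adiabat, P₂ = P₁ (V₁/V₂)^γ.
γ = 7/5 for a diatomic ideal gas.
P₂ = 0.117 × (8.88/0.429)^(7/5) = 8.138 MPa.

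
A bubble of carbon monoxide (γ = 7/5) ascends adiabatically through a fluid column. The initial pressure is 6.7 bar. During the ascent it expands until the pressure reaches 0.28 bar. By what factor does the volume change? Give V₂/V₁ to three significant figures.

V₂/V₁ ≈ 9.66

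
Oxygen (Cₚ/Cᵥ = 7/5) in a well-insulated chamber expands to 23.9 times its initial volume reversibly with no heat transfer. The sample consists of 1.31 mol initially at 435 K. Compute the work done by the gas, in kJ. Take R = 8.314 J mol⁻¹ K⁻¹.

Adiabatic: T₁V₁^(γ−1) = T₂V₂^(γ−1) ⇒ T₂ = T₁ (V₁/V₂)^(γ−1).
T₂ = 435 × (1/23.9)^(2/5) = 122.2 K.
Q = 0, so ΔU = W_on_gas = nCᵥΔT with Cᵥ = R/(γ−1) = 20.79 J/(mol·K).
ΔU = 1.31 × 20.79 × (122.2 − 435) = -8517 J.
Work done by the gas = −ΔU = 8517 J.

W ≈ 8.52 kJ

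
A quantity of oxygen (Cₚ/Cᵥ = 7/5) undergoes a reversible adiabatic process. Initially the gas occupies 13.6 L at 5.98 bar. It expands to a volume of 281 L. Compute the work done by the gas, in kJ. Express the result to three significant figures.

P₂ = P₁(V₁/V₂)^γ = 5.98×(13.6/281)^(7/5) = 0.08619 bar.
For a reversible adiabat, W_by_gas = (P₁V₁ − P₂V₂)/(γ−1).
W_by = (598000×0.0136 − 8619×0.281) / (2/5) = 14280 J.

W ≈ 14.3 kJ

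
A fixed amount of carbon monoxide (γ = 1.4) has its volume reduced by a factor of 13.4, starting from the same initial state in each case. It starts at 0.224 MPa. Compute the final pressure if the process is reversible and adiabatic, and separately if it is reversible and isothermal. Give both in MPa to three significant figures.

Isothermal: P₂ = P₁(V₁/V₂) = 0.224×13.4 = 3.002 MPa.
Adiabatic: P₂ = P₁(V₁/V₂)^γ = 0.224×13.4^(1.4) = 8.476 MPa.

adiabatic: 8.48 MPa; isothermal: 3.00 MPa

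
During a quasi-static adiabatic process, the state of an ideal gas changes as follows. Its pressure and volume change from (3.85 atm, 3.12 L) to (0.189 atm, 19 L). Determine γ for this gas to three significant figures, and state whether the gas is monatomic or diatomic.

γ ≈ 1.67; monatomic

PV^γ = const ⇒ γ = ln(P₂/P₁) / ln(V₁/V₂).
γ = ln(0.189/3.85) / ln(3.12/19) = 1.668.
γ ≈ 1.67 is close to 5/3, so the gas is monatomic.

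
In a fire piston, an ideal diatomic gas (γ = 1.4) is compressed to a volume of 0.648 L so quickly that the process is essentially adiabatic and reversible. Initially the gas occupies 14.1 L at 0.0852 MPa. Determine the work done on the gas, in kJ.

W ≈ 7.29 kJ

P₂ = P₁(V₁/V₂)^γ = 0.0852×(14.1/0.648)^(1.4) = 6.355 MPa.
For a reversible adiabat, W_by_gas = (P₁V₁ − P₂V₂)/(γ−1).
W_by = (85200×0.0141 − 6.355×10^6×0.000648) / (0.4) = -7292 J.
W_on_gas = −W_by = 7292 J.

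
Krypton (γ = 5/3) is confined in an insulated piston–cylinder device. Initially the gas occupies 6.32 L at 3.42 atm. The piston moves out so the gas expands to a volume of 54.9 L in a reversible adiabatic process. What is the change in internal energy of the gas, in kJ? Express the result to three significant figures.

P₂ = P₁(V₁/V₂)^γ = 3.42×(6.32/54.9)^(5/3) = 0.09317 atm.
For a reversible adiabat, W_by_gas = (P₁V₁ − P₂V₂)/(γ−1).
W_by = (346500×0.00632 − 9440×0.0549) / (2/3) = 2508 J.
Q = 0 ⇒ ΔU = −W_by = -2508 J.

ΔU ≈ -2.51 kJ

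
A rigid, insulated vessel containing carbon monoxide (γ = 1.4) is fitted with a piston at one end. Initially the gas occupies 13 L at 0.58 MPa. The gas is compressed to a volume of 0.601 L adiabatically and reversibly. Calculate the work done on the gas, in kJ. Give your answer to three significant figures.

P₂ = P₁(V₁/V₂)^γ = 0.58×(13/0.601)^(1.4) = 42.91 MPa.
For a reversible adiabat, W_by_gas = (P₁V₁ − P₂V₂)/(γ−1).
W_by = (580000×0.013 − 4.291×10^7×0.000601) / (0.4) = -45620 J.
W_on_gas = −W_by = 45620 J.

W ≈ 45.6 kJ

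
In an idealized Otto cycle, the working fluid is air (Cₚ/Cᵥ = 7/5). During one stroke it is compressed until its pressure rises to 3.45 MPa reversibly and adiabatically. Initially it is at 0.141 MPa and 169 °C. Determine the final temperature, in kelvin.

Along an adiabat T P^((1−γ)/γ) is constant, so T₂ = T₁ (P₂/P₁)^((γ−1)/γ).
T₁ = 169 °C = 442.1 K.
T₂ = 442.1 × (3.45/0.141)^(2/7) = 1102 K.

T₂ ≈ 1100 K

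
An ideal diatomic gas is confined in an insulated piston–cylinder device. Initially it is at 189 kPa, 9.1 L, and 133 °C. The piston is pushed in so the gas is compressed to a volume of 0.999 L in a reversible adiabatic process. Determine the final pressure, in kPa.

Since PV^γ is constant along a reversible adiabat, P₂ = P₁ (V₁/V₂)^γ.
γ = 7/5 for a diatomic ideal gas.
P₂ = 189 × (9.1/0.999)^(7/5) = 4166 kPa.

P₂ ≈ 4170 kPa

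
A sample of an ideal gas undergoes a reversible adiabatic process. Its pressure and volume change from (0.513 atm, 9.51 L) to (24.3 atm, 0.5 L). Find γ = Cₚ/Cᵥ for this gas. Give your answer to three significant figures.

γ ≈ 1.31

PV^γ = const ⇒ γ = ln(P₂/P₁) / ln(V₁/V₂).
γ = ln(24.3/0.513) / ln(9.51/0.5) = 1.31.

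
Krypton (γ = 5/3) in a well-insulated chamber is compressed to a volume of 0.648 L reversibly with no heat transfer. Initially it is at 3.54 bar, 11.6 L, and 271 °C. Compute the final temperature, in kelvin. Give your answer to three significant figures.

T₂ ≈ 3720 K

For a reversible adiabat TV^(γ−1) is constant, so T₂ = T₁ (V₁/V₂)^(γ−1).
T₁ = 271 °C = 544.1 K.
T₂ = 544.1 × (11.6/0.648)^(2/3) = 3724 K.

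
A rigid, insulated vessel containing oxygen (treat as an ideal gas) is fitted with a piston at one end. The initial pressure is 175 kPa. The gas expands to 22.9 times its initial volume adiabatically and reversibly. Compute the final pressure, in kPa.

Adiabatic: P₁V₁^γ = P₂V₂^γ ⇒ P₂ = P₁ (V₁/V₂)^γ.
For a diatomic ideal gas γ = 7/5.
P₂ = 175 × (1/22.9)^(7/5) = 2.184 kPa.

P₂ ≈ 2.18 kPa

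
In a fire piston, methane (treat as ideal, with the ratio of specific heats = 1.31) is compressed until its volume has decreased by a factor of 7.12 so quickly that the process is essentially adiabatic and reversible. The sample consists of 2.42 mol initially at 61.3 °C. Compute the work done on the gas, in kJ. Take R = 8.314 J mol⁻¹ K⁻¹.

For a reversible adiabat TV^(γ−1) is constant, so T₂ = T₁ (V₁/V₂)^(γ−1).
T₁ = 61.3 °C = 334.4 K.
T₂ = 334.4 × 7.12^(0.31) = 614.6 K.
Q = 0, so ΔU = W_on_gas = nCᵥΔT with Cᵥ = R/(γ−1) = 26.82 J/(mol·K).
ΔU = 2.42 × 26.82 × (614.6 − 334.4) = 18180 J.

W ≈ 18.2 kJ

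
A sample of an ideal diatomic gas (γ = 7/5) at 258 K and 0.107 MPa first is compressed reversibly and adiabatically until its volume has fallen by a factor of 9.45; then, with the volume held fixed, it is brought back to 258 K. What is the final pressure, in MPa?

Adiabatic step (PV^γ = const): P₂ = 0.107×9.45^(7/5) = 2.483 MPa; T₂ = 258×9.45^(2/5) = 633.6 K.
Isochoric: P₃ = P₂(T₃/T₂) = 2.483 × (258/633.6) = 1.011 MPa.

P₃ ≈ 1.01 MPa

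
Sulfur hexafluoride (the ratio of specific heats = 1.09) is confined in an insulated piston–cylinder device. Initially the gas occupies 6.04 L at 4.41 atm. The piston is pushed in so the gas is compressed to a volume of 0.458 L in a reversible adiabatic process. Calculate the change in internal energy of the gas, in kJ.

ΔU ≈ 7.84 kJ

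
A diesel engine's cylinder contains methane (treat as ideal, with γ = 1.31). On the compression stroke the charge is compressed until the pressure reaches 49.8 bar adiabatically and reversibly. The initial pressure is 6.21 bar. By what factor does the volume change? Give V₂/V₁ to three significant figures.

From PV^γ = const, V₂/V₁ = (P₁/P₂)^(1/γ).
V₂/V₁ = (6.21/49.8)^(0.763) = 0.2041.

V₂/V₁ ≈ 0.204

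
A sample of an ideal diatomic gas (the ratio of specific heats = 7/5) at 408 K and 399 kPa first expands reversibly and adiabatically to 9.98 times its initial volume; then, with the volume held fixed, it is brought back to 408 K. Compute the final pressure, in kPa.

P₃ ≈ 40.0 kPa

Adiabatic step (PV^γ = const): P₂ = 399×(1/9.98)^(7/5) = 15.93 kPa; T₂ = 408×(1/9.98)^(2/5) = 162.6 K.
Isochoric: P₃ = P₂(T₃/T₂) = 15.93 × (408/162.6) = 39.98 kPa.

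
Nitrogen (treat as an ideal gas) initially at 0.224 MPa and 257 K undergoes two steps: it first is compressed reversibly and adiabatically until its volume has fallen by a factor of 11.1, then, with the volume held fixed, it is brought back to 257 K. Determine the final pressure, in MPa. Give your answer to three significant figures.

P₃ ≈ 2.49 MPa

For a diatomic ideal gas γ = 7/5.
Adiabatic step (PV^γ = const): P₂ = 0.224×11.1^(7/5) = 6.512 MPa; T₂ = 257×11.1^(2/5) = 673.1 K.
Isochoric: P₃ = P₂(T₃/T₂) = 6.512 × (257/673.1) = 2.486 MPa.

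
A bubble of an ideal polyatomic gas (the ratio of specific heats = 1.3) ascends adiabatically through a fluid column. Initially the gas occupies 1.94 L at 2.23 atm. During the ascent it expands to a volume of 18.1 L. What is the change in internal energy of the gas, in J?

ΔU ≈ -713 J

P₂ = P₁(V₁/V₂)^γ = 2.23×(1.94/18.1)^(1.3) = 0.1223 atm.
For a reversible adiabat, W_by_gas = (P₁V₁ − P₂V₂)/(γ−1).
W_by = (226000×0.00194 − 12390×0.0181) / (0.3) = 713.5 J.
Q = 0 ⇒ ΔU = −W_by = -713.5 J.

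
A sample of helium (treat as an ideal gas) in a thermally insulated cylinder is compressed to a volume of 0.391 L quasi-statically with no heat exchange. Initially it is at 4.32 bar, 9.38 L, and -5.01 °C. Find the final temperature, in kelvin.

Adiabatic: T₁V₁^(γ−1) = T₂V₂^(γ−1) ⇒ T₂ = T₁ (V₁/V₂)^(γ−1).
γ = 5/3 for a monatomic ideal gas.
T₁ = -5.01 °C = 268.1 K.
T₂ = 268.1 × (9.38/0.391)^(2/3) = 2230 K.

T₂ ≈ 2230 K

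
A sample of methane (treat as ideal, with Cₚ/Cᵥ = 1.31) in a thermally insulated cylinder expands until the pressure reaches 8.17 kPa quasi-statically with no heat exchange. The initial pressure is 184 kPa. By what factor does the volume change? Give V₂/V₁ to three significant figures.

From PV^γ = const, V₂/V₁ = (P₁/P₂)^(1/γ).
V₂/V₁ = (184/8.17)^(0.763) = 10.78.

V₂/V₁ ≈ 10.8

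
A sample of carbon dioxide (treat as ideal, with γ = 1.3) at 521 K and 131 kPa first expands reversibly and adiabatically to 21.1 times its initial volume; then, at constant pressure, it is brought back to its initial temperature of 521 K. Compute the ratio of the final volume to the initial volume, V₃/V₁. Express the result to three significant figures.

V₃/V₁ ≈ 52.7

Adiabatic step: V₂/V₁ = 21.1; T₂ = T₁·(1/21.1)^(0.3) = 208.7 K.
Isobaric step: V₃/V₂ = T₃/T₂ = 521/208.7.
V₃/V₁ = (V₂/V₁)(V₃/V₂) = 21.1 × (521/208.7) = 52.67.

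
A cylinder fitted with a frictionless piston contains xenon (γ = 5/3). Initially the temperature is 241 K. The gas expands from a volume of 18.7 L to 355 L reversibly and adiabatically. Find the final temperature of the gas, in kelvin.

T₂ ≈ 33.9 K

For a reversible adiabat TV^(γ−1) is constant, so T₂ = T₁ (V₁/V₂)^(γ−1).
T₂ = 241 × (18.7/355)^(2/3) = 33.87 K.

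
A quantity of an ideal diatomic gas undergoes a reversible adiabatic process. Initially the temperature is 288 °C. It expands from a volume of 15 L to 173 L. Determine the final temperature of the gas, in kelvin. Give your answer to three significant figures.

T₂ ≈ 211 K

For a reversible adiabat TV^(γ−1) is constant, so T₂ = T₁ (V₁/V₂)^(γ−1).
For a diatomic ideal gas γ = 7/5, so γ−1 = 2/5.
T₁ = 288 °C = 561.1 K.
T₂ = 561.1 × (15/173)^(2/5) = 211 K.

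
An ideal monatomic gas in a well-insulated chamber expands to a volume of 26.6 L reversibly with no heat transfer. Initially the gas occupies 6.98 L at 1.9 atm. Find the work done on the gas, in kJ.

γ = 5/3 for a monatomic ideal gas.
P₂ = P₁(V₁/V₂)^γ = 1.9×(6.98/26.6)^(5/3) = 0.2044 atm.
For a reversible adiabat, W_by_gas = (P₁V₁ − P₂V₂)/(γ−1).
W_by = (192500×0.00698 − 20710×0.0266) / (2/3) = 1189 J.
W_on_gas = −W_by = -1189 J.

W ≈ -1.19 kJ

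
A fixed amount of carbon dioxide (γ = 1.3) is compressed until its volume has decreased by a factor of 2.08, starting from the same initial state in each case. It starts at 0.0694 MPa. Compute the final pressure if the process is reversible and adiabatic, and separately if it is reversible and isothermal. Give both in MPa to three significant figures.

adiabatic: 0.180 MPa; isothermal: 0.144 MPa

Isothermal: P₂ = P₁(V₁/V₂) = 0.0694×2.08 = 0.1444 MPa.
Adiabatic: P₂ = P₁(V₁/V₂)^γ = 0.0694×2.08^(1.3) = 0.1798 MPa.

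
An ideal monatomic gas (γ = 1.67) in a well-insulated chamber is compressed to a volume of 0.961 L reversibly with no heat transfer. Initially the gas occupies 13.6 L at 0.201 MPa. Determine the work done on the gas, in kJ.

W ≈ 20.0 kJ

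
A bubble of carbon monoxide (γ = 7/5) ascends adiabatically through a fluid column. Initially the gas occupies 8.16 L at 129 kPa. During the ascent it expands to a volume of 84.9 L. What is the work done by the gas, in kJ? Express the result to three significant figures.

P₂ = P₁(V₁/V₂)^γ = 129×(8.16/84.9)^(7/5) = 4.858 kPa.
For a reversible adiabat, W_by_gas = (P₁V₁ − P₂V₂)/(γ−1).
W_by = (129000×0.00816 − 4858×0.0849) / (2/5) = 1600 J.

W ≈ 1.60 kJ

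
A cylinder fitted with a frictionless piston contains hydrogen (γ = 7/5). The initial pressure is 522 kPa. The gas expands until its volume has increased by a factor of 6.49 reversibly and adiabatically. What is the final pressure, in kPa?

Adiabatic: P₁V₁^γ = P₂V₂^γ ⇒ P₂ = P₁ (V₁/V₂)^γ.
P₂ = 522 × (1/6.49)^(7/5) = 38.07 kPa.

P₂ ≈ 38.1 kPa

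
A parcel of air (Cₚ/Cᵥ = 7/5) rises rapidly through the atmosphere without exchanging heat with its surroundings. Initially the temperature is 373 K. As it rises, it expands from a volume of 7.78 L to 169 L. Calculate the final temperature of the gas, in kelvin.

T₂ ≈ 109 K

Adiabatic: T₁V₁^(γ−1) = T₂V₂^(γ−1) ⇒ T₂ = T₁ (V₁/V₂)^(γ−1).
T₂ = 373 × (7.78/169)^(2/5) = 108.9 K.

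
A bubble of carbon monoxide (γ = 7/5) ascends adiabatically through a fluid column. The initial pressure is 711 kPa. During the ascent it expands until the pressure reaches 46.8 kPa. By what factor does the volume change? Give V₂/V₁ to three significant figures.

From PV^γ = const, V₂/V₁ = (P₁/P₂)^(1/γ).
V₂/V₁ = (711/46.8)^(5/7) = 6.983.

V₂/V₁ ≈ 6.98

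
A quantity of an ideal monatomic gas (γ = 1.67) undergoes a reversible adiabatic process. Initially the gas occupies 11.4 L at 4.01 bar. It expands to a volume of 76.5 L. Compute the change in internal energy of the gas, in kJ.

ΔU ≈ -4.92 kJ

P₂ = P₁(V₁/V₂)^γ = 4.01×(11.4/76.5)^(1.67) = 0.1669 bar.
For a reversible adiabat, W_by_gas = (P₁V₁ − P₂V₂)/(γ−1).
W_by = (401000×0.0114 − 16690×0.0765) / (0.67) = 4917 J.
Q = 0 ⇒ ΔU = −W_by = -4917 J.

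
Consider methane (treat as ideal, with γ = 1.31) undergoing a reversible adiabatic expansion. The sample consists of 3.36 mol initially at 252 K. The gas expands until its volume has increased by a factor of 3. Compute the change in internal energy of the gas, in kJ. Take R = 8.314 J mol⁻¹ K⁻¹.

Adiabatic: T₁V₁^(γ−1) = T₂V₂^(γ−1) ⇒ T₂ = T₁ (V₁/V₂)^(γ−1).
T₂ = 252 × (1/3)^(0.31) = 179.3 K.
Q = 0, so ΔU = W_on_gas = nCᵥΔT with Cᵥ = R/(γ−1) = 26.82 J/(mol·K).
ΔU = 3.36 × 26.82 × (179.3 − 252) = -6554 J.

ΔU ≈ -6.55 kJ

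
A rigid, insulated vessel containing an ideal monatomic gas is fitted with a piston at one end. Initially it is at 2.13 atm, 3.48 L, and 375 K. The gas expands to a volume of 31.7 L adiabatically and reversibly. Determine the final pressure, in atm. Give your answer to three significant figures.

Adiabatic: P₁V₁^γ = P₂V₂^γ ⇒ P₂ = P₁ (V₁/V₂)^γ.
γ = 5/3 for a monatomic ideal gas.
P₂ = 2.13 × (3.48/31.7)^(5/3) = 0.05361 atm.

P₂ ≈ 0.0536 atm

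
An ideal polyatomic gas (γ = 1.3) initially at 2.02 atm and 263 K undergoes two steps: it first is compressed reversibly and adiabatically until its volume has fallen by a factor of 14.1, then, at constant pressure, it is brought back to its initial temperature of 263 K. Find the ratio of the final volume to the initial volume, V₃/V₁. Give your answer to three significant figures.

Adiabatic step: V₂/V₁ = 0.07092; T₂ = T₁·14.1^(0.3) = 581.7 K.
Isobaric step: V₃/V₂ = T₃/T₂ = 263/581.7.
V₃/V₁ = (V₂/V₁)(V₃/V₂) = 0.07092 × (263/581.7) = 0.03206.

V₃/V₁ ≈ 0.0321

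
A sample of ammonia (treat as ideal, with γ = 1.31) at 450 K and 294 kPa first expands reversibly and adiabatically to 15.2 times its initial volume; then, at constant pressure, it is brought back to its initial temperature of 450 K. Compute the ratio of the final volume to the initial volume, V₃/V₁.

V₃/V₁ ≈ 35.3

Adiabatic step: V₂/V₁ = 15.2; T₂ = T₁·(1/15.2)^(0.31) = 193.6 K.
Isobaric step: V₃/V₂ = T₃/T₂ = 450/193.6.
V₃/V₁ = (V₂/V₁)(V₃/V₂) = 15.2 × (450/193.6) = 35.34.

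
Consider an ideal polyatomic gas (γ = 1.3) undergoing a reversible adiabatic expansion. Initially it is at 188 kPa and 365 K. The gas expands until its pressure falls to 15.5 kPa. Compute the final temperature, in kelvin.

Adiabatic: T₂/T₁ = (P₂/P₁)^((γ−1)/γ).
T₂ = 365 × (15.5/188)^(0.231) = 205.2 K.

T₂ ≈ 205 K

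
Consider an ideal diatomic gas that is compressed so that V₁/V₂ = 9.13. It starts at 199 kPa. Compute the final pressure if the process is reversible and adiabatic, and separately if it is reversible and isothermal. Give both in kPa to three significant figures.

For a diatomic ideal gas γ = 7/5.
Isothermal: P₂ = P₁(V₁/V₂) = 199×9.13 = 1817 kPa.
Adiabatic: P₂ = P₁(V₁/V₂)^γ = 199×9.13^(7/5) = 4401 kPa.

adiabatic: 4400 kPa; isothermal: 1820 kPa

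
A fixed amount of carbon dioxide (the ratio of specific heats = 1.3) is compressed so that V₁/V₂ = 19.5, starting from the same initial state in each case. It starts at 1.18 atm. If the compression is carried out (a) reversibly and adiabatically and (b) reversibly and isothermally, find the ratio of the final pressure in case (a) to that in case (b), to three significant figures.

Isothermal: P_b = P₁(V₁/V₂) = 1.18×19.5.
Adiabatic: P_a = P₁(V₁/V₂)^γ = 1.18×19.5^(1.3).
P_a/P_b = (V₁/V₂)^(γ−1) = 19.5^(0.3) = 2.438.

P_adiabatic / P_isothermal ≈ 2.44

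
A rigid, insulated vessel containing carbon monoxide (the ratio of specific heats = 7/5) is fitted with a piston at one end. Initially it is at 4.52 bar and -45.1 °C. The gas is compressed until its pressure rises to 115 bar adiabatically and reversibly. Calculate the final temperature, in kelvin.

T₂ ≈ 575 K

Adiabatic: T₂/T₁ = (P₂/P₁)^((γ−1)/γ).
T₁ = -45.1 °C = 228 K.
T₂ = 228 × (115/4.52)^(2/7) = 574.9 K.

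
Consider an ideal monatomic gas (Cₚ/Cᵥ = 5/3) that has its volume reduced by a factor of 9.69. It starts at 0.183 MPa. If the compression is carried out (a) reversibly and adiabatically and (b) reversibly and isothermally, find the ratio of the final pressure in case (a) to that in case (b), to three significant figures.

P_adiabatic / P_isothermal ≈ 4.55

Isothermal: P_b = P₁(V₁/V₂) = 0.183×9.69.
Adiabatic: P_a = P₁(V₁/V₂)^γ = 0.183×9.69^(5/3).
P_a/P_b = (V₁/V₂)^(γ−1) = 9.69^(2/3) = 4.545.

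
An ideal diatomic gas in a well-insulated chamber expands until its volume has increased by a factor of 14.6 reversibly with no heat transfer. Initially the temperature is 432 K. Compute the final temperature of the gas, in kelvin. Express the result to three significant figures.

T₂ ≈ 148 K

For a reversible adiabat TV^(γ−1) is constant, so T₂ = T₁ (V₁/V₂)^(γ−1).
For a diatomic ideal gas γ = 7/5, so γ−1 = 2/5.
T₂ = 432 × (1/14.6)^(2/5) = 147.8 K.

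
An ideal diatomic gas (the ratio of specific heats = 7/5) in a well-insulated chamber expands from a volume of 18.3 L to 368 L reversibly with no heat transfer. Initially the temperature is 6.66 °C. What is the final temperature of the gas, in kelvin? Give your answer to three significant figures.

T₂ ≈ 84.2 K

Adiabatic: T₁V₁^(γ−1) = T₂V₂^(γ−1) ⇒ T₂ = T₁ (V₁/V₂)^(γ−1).
T₁ = 6.66 °C = 279.8 K.
T₂ = 279.8 × (18.3/368)^(2/5) = 84.24 K.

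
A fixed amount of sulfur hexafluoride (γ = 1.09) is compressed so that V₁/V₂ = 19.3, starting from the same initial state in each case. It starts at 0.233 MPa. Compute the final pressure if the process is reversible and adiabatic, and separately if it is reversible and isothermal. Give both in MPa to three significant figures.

adiabatic: 5.87 MPa; isothermal: 4.50 MPa

Isothermal: P₂ = P₁(V₁/V₂) = 0.233×19.3 = 4.497 MPa.
Adiabatic: P₂ = P₁(V₁/V₂)^γ = 0.233×19.3^(1.09) = 5.87 MPa.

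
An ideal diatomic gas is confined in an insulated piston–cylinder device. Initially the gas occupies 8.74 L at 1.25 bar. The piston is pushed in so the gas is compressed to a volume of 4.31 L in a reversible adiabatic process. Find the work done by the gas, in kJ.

W ≈ -0.893 kJ

γ = 7/5 for a diatomic ideal gas.
P₂ = P₁(V₁/V₂)^γ = 1.25×(8.74/4.31)^(7/5) = 3.363 bar.
For a reversible adiabat, W_by_gas = (P₁V₁ − P₂V₂)/(γ−1).
W_by = (125000×0.00874 − 336300×0.00431) / (2/5) = -892.6 J.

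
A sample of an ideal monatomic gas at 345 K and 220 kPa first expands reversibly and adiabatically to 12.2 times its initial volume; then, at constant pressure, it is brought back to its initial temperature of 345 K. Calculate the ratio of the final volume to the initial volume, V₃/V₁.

V₃/V₁ ≈ 64.7

For a monatomic ideal gas γ = 5/3.
Adiabatic step: V₂/V₁ = 12.2; T₂ = T₁·(1/12.2)^(2/3) = 65.1 K.
Isobaric step: V₃/V₂ = T₃/T₂ = 345/65.1.
V₃/V₁ = (V₂/V₁)(V₃/V₂) = 12.2 × (345/65.1) = 64.65.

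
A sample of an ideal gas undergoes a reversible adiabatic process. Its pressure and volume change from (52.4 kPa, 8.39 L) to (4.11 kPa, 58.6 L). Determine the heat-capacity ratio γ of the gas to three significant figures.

γ ≈ 1.31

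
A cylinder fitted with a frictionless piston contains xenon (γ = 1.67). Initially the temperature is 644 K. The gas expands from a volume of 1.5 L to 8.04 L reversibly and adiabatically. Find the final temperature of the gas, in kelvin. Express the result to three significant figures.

T₂ ≈ 209 K

For a reversible adiabat TV^(γ−1) is constant, so T₂ = T₁ (V₁/V₂)^(γ−1).
T₂ = 644 × (1.5/8.04)^(0.67) = 209.1 K.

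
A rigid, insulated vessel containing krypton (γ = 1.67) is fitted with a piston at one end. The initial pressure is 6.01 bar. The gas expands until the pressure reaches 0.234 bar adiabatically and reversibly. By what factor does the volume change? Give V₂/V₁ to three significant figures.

V₂/V₁ ≈ 6.98

From PV^γ = const, V₂/V₁ = (P₁/P₂)^(1/γ).
V₂/V₁ = (6.01/0.234)^(0.599) = 6.984.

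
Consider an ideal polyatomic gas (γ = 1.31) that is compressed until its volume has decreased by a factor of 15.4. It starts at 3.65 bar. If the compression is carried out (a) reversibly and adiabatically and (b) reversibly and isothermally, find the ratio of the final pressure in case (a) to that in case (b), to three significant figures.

P_adiabatic / P_isothermal ≈ 2.33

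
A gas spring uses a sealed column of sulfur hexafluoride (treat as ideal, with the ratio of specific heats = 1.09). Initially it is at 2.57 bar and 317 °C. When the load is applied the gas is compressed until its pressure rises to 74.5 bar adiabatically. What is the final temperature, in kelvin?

Along an adiabat T P^((1−γ)/γ) is constant, so T₂ = T₁ (P₂/P₁)^((γ−1)/γ).
T₁ = 317 °C = 590.1 K.
T₂ = 590.1 × (74.5/2.57)^(0.0826) = 779.3 K.

T₂ ≈ 779 K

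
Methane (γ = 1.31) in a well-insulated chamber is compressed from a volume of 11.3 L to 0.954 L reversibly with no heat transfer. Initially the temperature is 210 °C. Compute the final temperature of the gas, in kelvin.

T₂ ≈ 1040 K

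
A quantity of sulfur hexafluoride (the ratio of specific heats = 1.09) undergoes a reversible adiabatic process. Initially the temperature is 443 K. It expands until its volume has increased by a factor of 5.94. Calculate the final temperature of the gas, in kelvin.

For a reversible adiabat TV^(γ−1) is constant, so T₂ = T₁ (V₁/V₂)^(γ−1).
T₂ = 443 × (1/5.94)^(0.09) = 377.4 K.

T₂ ≈ 377 K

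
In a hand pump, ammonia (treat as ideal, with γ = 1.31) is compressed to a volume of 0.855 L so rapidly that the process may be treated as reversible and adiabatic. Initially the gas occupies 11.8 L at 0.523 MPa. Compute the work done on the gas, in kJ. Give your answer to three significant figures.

P₂ = P₁(V₁/V₂)^γ = 0.523×(11.8/0.855)^(1.31) = 16.29 MPa.
For a reversible adiabat, W_by_gas = (P₁V₁ − P₂V₂)/(γ−1).
W_by = (523000×0.0118 − 1.629×10^7×0.000855) / (0.31) = -25010 J.
W_on_gas = −W_by = 25010 J.

W ≈ 25.0 kJ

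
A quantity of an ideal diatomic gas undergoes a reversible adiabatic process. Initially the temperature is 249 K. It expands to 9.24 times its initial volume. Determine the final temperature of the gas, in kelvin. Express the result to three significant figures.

For a reversible adiabat TV^(γ−1) is constant, so T₂ = T₁ (V₁/V₂)^(γ−1).
For a diatomic ideal gas γ = 7/5, so γ−1 = 2/5.
T₂ = 249 × (1/9.24)^(2/5) = 102.3 K.

T₂ ≈ 102 K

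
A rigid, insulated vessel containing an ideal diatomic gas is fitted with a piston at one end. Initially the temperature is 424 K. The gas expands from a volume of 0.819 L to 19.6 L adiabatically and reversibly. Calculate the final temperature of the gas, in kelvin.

T₂ ≈ 119 K

For a reversible adiabat TV^(γ−1) is constant, so T₂ = T₁ (V₁/V₂)^(γ−1).
For a diatomic ideal gas γ = 7/5, so γ−1 = 2/5.
T₂ = 424 × (0.819/19.6)^(2/5) = 119.1 K.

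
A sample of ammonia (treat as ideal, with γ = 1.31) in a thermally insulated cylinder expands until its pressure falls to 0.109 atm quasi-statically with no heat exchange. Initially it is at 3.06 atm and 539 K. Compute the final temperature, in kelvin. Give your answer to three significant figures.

T₂ ≈ 245 K

Adiabatic: T₂/T₁ = (P₂/P₁)^((γ−1)/γ).
T₂ = 539 × (0.109/3.06)^(0.237) = 244.8 K.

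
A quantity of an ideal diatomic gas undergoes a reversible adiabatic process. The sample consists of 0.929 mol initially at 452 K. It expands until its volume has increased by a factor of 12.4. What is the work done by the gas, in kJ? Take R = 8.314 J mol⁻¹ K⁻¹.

Adiabatic: T₁V₁^(γ−1) = T₂V₂^(γ−1) ⇒ T₂ = T₁ (V₁/V₂)^(γ−1).
γ = 7/5 for a diatomic ideal gas, so γ−1 = 2/5.
T₂ = 452 × (1/12.4)^(2/5) = 165.1 K.
Q = 0, so ΔU = W_on_gas = nCᵥΔT with Cᵥ = R/(γ−1) = 20.79 J/(mol·K).
ΔU = 0.929 × 20.79 × (165.1 − 452) = -5540 J.
Work done by the gas = −ΔU = 5540 J.

W ≈ 5.54 kJ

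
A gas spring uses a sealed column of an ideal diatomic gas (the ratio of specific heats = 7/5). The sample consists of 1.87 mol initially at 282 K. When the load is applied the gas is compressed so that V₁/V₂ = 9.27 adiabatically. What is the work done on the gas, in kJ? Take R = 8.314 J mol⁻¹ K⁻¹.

For a reversible adiabat TV^(γ−1) is constant, so T₂ = T₁ (V₁/V₂)^(γ−1).
T₂ = 282 × 9.27^(2/5) = 687.2 K.
Q = 0, so ΔU = W_on_gas = nCᵥΔT with Cᵥ = R/(γ−1) = 20.79 J/(mol·K).
ΔU = 1.87 × 20.79 × (687.2 − 282) = 15750 J.

W ≈ 15.7 kJ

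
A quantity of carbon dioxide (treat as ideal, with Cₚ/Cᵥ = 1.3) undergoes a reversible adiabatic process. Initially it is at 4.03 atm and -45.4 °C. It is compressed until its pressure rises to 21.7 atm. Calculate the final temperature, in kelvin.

T₂ ≈ 336 K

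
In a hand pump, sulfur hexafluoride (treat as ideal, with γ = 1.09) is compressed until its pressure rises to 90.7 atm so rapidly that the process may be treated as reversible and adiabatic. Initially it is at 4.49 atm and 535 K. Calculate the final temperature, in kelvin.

T₂ ≈ 686 K

Along an adiabat T P^((1−γ)/γ) is constant, so T₂ = T₁ (P₂/P₁)^((γ−1)/γ).
T₂ = 535 × (90.7/4.49)^(0.0826) = 685.7 K.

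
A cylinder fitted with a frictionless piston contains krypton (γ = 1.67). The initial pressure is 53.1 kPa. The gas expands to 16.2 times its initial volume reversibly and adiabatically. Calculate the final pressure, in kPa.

P₂ ≈ 0.507 kPa

Since PV^γ is constant along a reversible adiabat, P₂ = P₁ (V₁/V₂)^γ.
P₂ = 53.1 × (1/16.2)^(1.67) = 0.5072 kPa.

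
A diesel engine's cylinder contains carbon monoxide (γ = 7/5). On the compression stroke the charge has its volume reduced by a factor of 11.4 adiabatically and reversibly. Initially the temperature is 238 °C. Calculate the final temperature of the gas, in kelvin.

T₂ ≈ 1350 K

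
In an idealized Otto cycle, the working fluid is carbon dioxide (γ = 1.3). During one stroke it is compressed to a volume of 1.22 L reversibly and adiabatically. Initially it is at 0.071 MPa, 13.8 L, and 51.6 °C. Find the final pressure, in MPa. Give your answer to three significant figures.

Adiabatic: P₁V₁^γ = P₂V₂^γ ⇒ P₂ = P₁ (V₁/V₂)^γ.
P₂ = 0.071 × (13.8/1.22)^(1.3) = 1.663 MPa.

P₂ ≈ 1.66 MPa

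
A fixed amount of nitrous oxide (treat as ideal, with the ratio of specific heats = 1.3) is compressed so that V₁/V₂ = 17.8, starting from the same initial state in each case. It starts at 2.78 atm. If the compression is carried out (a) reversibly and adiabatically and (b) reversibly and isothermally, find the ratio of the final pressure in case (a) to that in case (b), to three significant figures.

Isothermal: P_b = P₁(V₁/V₂) = 2.78×17.8.
Adiabatic: P_a = P₁(V₁/V₂)^γ = 2.78×17.8^(1.3).
P_a/P_b = (V₁/V₂)^(γ−1) = 17.8^(0.3) = 2.372.

P_adiabatic / P_isothermal ≈ 2.37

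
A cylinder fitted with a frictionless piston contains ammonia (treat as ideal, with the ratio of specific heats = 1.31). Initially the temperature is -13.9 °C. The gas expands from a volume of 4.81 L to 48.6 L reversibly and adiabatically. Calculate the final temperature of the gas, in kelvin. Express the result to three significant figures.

T₂ ≈ 127 K

For a reversible adiabat TV^(γ−1) is constant, so T₂ = T₁ (V₁/V₂)^(γ−1).
T₁ = -13.9 °C = 259.2 K.
T₂ = 259.2 × (4.81/48.6)^(0.31) = 126.6 K.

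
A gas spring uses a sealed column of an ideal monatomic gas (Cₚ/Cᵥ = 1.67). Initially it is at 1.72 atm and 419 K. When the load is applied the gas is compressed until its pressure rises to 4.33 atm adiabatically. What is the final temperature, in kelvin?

T₂ ≈ 607 K

Along an adiabat T P^((1−γ)/γ) is constant, so T₂ = T₁ (P₂/P₁)^((γ−1)/γ).
T₂ = 419 × (4.33/1.72)^(0.401) = 606.8 K.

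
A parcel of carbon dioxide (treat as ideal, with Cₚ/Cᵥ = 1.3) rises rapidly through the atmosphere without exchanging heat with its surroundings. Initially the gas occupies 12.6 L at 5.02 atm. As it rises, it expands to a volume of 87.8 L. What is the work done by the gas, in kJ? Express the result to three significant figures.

P₂ = P₁(V₁/V₂)^γ = 5.02×(12.6/87.8)^(1.3) = 0.4024 atm.
For a reversible adiabat, W_by_gas = (P₁V₁ − P₂V₂)/(γ−1).
W_by = (508700×0.0126 − 40770×0.0878) / (0.3) = 9431 J.

W ≈ 9.43 kJ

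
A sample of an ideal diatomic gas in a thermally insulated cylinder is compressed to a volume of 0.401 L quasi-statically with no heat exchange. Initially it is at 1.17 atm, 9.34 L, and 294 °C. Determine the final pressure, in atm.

Since PV^γ is constant along a reversible adiabat, P₂ = P₁ (V₁/V₂)^γ.
γ = 7/5 for a diatomic ideal gas.
P₂ = 1.17 × (9.34/0.401)^(7/5) = 96 atm.

P₂ ≈ 96.0 atm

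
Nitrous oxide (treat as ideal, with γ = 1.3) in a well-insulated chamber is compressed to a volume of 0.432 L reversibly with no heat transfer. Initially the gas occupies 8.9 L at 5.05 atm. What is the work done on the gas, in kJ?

W ≈ 22.4 kJ

P₂ = P₁(V₁/V₂)^γ = 5.05×(8.9/0.432)^(1.3) = 257.9 atm.
For a reversible adiabat, W_by_gas = (P₁V₁ − P₂V₂)/(γ−1).
W_by = (511700×0.0089 − 2.613×10^7×0.000432) / (0.3) = -22440 J.
W_on_gas = −W_by = 22440 J.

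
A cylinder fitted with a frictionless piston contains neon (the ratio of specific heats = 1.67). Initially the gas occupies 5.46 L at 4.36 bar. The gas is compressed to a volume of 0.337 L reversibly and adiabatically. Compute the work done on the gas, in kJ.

W ≈ 19.4 kJ

P₂ = P₁(V₁/V₂)^γ = 4.36×(5.46/0.337)^(1.67) = 456.5 bar.
For a reversible adiabat, W_by_gas = (P₁V₁ − P₂V₂)/(γ−1).
W_by = (436000×0.00546 − 4.565×10^7×0.000337) / (0.67) = -19410 J.
W_on_gas = −W_by = 19410 J.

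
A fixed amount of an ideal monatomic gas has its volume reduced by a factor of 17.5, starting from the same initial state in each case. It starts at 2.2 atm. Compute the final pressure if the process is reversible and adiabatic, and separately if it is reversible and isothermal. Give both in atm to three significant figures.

adiabatic: 260 atm; isothermal: 38.5 atm

For a monatomic ideal gas γ = 5/3.
Isothermal: P₂ = P₁(V₁/V₂) = 2.2×17.5 = 38.5 atm.
Adiabatic: P₂ = P₁(V₁/V₂)^γ = 2.2×17.5^(5/3) = 259.5 atm.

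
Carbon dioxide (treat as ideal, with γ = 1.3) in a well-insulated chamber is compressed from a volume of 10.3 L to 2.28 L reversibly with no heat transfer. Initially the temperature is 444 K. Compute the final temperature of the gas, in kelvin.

T₂ ≈ 698 K

Adiabatic: T₁V₁^(γ−1) = T₂V₂^(γ−1) ⇒ T₂ = T₁ (V₁/V₂)^(γ−1).
T₂ = 444 × (10.3/2.28)^(0.3) = 698 K.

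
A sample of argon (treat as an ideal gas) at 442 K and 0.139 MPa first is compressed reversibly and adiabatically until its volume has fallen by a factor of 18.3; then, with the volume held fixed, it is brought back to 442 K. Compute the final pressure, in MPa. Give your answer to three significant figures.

P₃ ≈ 2.54 MPa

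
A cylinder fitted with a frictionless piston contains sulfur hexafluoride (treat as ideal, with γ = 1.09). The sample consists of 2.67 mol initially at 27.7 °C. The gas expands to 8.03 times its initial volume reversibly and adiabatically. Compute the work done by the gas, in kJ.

Adiabatic: T₁V₁^(γ−1) = T₂V₂^(γ−1) ⇒ T₂ = T₁ (V₁/V₂)^(γ−1).
T₁ = 27.7 °C = 300.8 K.
T₂ = 300.8 × (1/8.03)^(0.09) = 249.4 K.
Q = 0, so ΔU = W_on_gas = nCᵥΔT with Cᵥ = R/(γ−1) = 92.38 J/(mol·K).
ΔU = 2.67 × 92.38 × (249.4 − 300.8) = -12690 J.
Work done by the gas = −ΔU = 12690 J.

W ≈ 12.7 kJ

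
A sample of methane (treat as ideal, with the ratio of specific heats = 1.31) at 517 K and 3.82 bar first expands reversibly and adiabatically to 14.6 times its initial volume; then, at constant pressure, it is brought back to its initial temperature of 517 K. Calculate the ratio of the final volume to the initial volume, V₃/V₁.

Adiabatic step: V₂/V₁ = 14.6; T₂ = T₁·(1/14.6)^(0.31) = 225.2 K.
Isobaric step: V₃/V₂ = T₃/T₂ = 517/225.2.
V₃/V₁ = (V₂/V₁)(V₃/V₂) = 14.6 × (517/225.2) = 33.52.

V₃/V₁ ≈ 33.5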